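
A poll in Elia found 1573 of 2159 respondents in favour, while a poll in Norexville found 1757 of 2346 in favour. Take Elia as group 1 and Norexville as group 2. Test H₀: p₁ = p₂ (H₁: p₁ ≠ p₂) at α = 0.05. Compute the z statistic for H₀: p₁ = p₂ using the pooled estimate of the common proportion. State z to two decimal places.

p̂₁ = 1573/2159 = 0.7286, p̂₂ = 1757/2346 = 0.7489.
Pooled p̂ = (1573+1757)/(2159+2346) = 3330/4505 = 0.7392.
SE = √(p̂(1−p̂)(1/n₁+1/n₂)) = √(0.7392·0.2608·0.000889435) = √(0.000171477) = 0.0131.
z = (0.7286 − 0.7489)/0.0131 = -0.0203/0.0131 = -1.55.
Two-sided p-value ≈ 2·Φ(−1.555) = 0.1201, so at α = 0.05 we fail to reject H₀.

z = -1.55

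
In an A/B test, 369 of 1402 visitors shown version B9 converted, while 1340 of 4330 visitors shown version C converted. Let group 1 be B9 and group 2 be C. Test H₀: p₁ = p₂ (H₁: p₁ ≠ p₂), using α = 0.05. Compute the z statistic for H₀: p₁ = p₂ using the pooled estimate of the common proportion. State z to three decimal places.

p̂₁ = 369/1402 = 0.263195, p̂₂ = 1340/4330 = 0.309469.
Pooled p̂ = (369+1340)/(1402+4330) = 1709/5732 = 0.298151.
SE = √(p̂(1−p̂)(1/n₁+1/n₂)) = √(0.298151·0.701849·0.000944214) = √(0.000197583) = 0.014056.
z = (0.263195 − 0.309469)/0.014056 = -0.046274/0.014056 = -3.292.
Two-sided p-value ≈ 2·Φ(−3.292) = 0.0010; since p < α = 0.05, reject H₀.

z = -3.292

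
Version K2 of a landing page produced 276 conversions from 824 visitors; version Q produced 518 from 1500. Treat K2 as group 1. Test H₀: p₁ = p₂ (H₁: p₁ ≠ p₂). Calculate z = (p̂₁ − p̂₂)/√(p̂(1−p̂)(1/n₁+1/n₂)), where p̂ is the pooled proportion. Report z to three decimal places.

p̂₁ = 276/824 ≈ 0.33495, p̂₂ = 518/1500 ≈ 0.34533.
Pooled p̂ = (276+518)/(824+1500) = 794/2324 = 0.34165.
SE = √(0.224926 × 0.00188026) = 0.02056.
z = (0.33495 − 0.34533)/0.02056 = -0.01038/0.02056 = -0.505.
p-value = 2·P(Z > 0.505) ≈ 0.6137.

z = -0.505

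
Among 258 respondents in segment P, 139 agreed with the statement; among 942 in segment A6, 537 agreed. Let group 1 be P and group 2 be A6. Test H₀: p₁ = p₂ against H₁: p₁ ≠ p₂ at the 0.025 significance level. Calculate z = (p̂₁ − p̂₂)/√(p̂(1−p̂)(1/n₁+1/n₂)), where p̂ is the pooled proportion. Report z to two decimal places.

z = -0.90

p̂₁ = 139/258 = 0.5388, p̂₂ = 537/942 = 0.5701.
Pooled p̂ = (139+537)/(258+942) = 676/1200 = 0.5633.
SE = √(p̂(1−p̂)(1/n₁+1/n₂)) = √(0.5633·0.4367·0.00493754) = √(0.00121458) = 0.0349.
z = (0.5388 − 0.5701)/0.0349 = -0.0313/0.0349 = -0.90.
Two-sided p-value ≈ 2·Φ(−0.898) = 0.3691, so at α = 0.025 we fail to reject H₀.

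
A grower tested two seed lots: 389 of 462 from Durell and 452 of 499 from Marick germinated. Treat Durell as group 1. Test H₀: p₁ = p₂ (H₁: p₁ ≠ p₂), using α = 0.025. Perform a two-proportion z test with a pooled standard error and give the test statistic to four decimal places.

z = -2.9902

p̂₁ = 389/462 = 0.8419913, p̂₂ = 452/499 = 0.9058116.
Pooled p̂ = (389+452)/(462+499) = 841/961 = 0.8751301.
SE = √(0.109277 × 0.00416851) = 0.0213430.
z = (0.8419913 − 0.9058116)/0.0213430 = -0.0638203/0.0213430 = -2.9902.
Two-sided p-value ≈ 2·Φ(−2.990) = 0.0028, so at α = 0.025 we reject H₀.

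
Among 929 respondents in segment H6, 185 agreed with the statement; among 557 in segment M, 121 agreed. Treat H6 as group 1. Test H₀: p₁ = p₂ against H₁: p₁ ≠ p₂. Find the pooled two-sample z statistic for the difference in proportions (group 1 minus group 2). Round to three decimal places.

p̂₁ = 185/929 = 0.19914, p̂₂ = 121/557 = 0.21724.
Pooled p̂ = (185+121)/(929+557) = 306/1486 = 0.20592.
SE = √(p̂(1−p̂)(1/n₁+1/n₂)) = √(0.20592·0.79408·0.00287176) = √(0.000469584) = 0.02167.
z = (0.19914 − 0.21724)/0.02167 = -0.01810/0.02167 = -0.835.

z = -0.835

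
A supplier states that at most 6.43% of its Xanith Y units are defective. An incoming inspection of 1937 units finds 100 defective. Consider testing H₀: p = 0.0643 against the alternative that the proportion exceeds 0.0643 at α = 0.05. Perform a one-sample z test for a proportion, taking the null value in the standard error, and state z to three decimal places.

p̂ = 100/1937 = 0.051626.
SE = √(p₀(1−p₀)/n) = √(0.060166/1937) = 0.005573.
z = (0.051626 − 0.0643)/0.005573 = -0.012674/0.005573 = -2.274.
p-value = P(Z > -2.274) ≈ 0.9885; since p > α = 0.05, fail to reject H₀.

z = -2.274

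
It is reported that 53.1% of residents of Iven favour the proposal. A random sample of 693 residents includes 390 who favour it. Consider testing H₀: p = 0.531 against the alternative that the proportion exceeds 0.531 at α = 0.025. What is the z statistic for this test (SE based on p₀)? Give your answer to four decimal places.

p̂ = 390/693 ≈ 0.5627706.
SE = √(p₀(1−p₀)/n) = √(0.24904/693) = 0.0189569.
z = (0.5627706 − 0.531)/0.0189569 = 0.0317706/0.0189569 = 1.6759.
p-value = P(Z > 1.676) ≈ 0.0469. With α = 0.025, fail to reject H₀.

z = 1.6759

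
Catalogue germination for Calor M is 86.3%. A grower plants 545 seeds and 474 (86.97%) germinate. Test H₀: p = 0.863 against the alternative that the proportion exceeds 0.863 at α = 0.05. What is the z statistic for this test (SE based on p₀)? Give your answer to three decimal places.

z = 0.457

p̂ = 474/545 ≈ 0.869725.
Under H₀, SE = √(0.863·0.137/545) = √(0.000216938) = 0.014729.
z = (0.869725 − 0.863)/0.014729 = 0.006725/0.014729 = 0.457.
p-value = P(Z > 0.457) ≈ 0.3240. With α = 0.05, fail to reject H₀.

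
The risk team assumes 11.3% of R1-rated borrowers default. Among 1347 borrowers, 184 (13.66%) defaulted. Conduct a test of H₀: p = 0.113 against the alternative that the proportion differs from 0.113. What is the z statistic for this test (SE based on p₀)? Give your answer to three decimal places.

z = 2.736

p̂ = 184/1347 ≈ 0.136600.
SE = √(p₀(1−p₀)/n) = √(0.10023/1347) = 0.008626.
z = (0.136600 − 0.113)/0.008626 = 0.023600/0.008626 = 2.736.
Two-sided p-value ≈ 2·Φ(−2.736) = 0.0062.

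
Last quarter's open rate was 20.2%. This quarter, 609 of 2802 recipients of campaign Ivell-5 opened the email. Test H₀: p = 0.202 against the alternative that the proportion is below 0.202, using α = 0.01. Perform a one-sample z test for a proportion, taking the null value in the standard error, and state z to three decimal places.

p̂ = 609/2802 ≈ 0.217345.
Standard error under H₀: √(0.202×0.798/2802) = 0.007585.
z = (0.217345 − 0.202)/0.007585 = 0.015345/0.007585 = 2.023.
p-value = P(Z < 2.023) ≈ 0.9785; since p > α = 0.01, fail to reject H₀.

z = 2.023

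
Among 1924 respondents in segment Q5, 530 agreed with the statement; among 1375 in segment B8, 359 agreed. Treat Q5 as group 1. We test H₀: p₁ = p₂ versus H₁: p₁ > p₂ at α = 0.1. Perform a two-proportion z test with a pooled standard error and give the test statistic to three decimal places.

p̂₁ = 530/1924 = 0.27547, p̂₂ = 359/1375 = 0.26109.
Pooled p̂ = (530+359)/(1924+1375) = 889/3299 = 0.26948.
SE = √(p̂(1−p̂)(1/n₁+1/n₂)) = √(0.26948·0.73052·0.00124702) = √(0.000245487) = 0.01567.
z = (0.27547 − 0.26109)/0.01567 = 0.01438/0.01567 = 0.918.
p-value = P(Z > 0.918) ≈ 0.1794, so at α = 0.1 we fail to reject H₀.

z = 0.918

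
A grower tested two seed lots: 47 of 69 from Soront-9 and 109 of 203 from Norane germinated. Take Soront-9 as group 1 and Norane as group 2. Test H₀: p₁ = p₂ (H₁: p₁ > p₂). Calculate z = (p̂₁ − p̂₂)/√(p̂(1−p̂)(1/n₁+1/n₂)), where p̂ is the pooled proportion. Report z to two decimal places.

z = 2.09

p̂₁ = 47/69 = 0.6812, p̂₂ = 109/203 = 0.5369.
Pooled p̂ = (47+109)/(69+203) = 156/272 = 0.5735.
SE = √(p̂(1−p̂)(1/n₁+1/n₂)) = √(0.5735·0.4265·0.0194189) = √(0.00474973) = 0.0689.
z = (0.6812 − 0.5369)/0.0689 = 0.1443/0.0689 = 2.09.
p-value = P(Z > 2.093) ≈ 0.0182.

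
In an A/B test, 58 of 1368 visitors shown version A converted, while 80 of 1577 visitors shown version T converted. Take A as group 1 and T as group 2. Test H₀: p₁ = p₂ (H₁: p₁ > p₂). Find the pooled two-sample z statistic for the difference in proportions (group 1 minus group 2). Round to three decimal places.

p̂₁ = 58/1368 = 0.04240, p̂₂ = 80/1577 = 0.05073.
Pooled p̂ = (58+80)/(1368+1577) = 138/2945 = 0.04686.
SE = √(p̂(1−p̂)(1/n₁+1/n₂)) = √(0.04686·0.95314·0.00136511) = √(6.09703e-05) = 0.00781.
z = (0.04240 − 0.05073)/0.00781 = -0.00833/0.00781 = -1.067.

z = -1.067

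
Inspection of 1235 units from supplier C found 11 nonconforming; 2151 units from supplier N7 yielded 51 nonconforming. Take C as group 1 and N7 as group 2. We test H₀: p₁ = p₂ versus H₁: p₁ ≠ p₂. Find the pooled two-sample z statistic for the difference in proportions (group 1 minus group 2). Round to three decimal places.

p̂₁ = 11/1235 = 0.0089069, p̂₂ = 51/2151 = 0.0237099.
Pooled p̂ = (11+51)/(1235+2151) = 62/3386 = 0.0183107.
SE = √(0.0179754 × 0.00127462) = 0.0047866.
z = (0.0089069 − 0.0237099)/0.0047866 = -0.0148030/0.0047866 = -3.093.

z = -3.093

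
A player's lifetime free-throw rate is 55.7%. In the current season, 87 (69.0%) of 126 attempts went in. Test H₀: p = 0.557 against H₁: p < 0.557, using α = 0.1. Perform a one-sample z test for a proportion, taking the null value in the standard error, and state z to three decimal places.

p̂ = 87/126 ≈ 0.69048.
Under H₀, SE = √(0.557·0.443/126) = √(0.00195834) = 0.04425.
z = (0.69048 − 0.557)/0.04425 = 0.13348/0.04425 = 3.016.
p-value = P(Z < 3.016) ≈ 0.9987; since p > α = 0.1, fail to reject H₀.

z = 3.016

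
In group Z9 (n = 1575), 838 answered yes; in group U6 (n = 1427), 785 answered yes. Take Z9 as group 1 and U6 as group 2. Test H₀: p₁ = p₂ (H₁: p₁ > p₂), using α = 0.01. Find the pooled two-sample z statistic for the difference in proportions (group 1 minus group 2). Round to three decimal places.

z = -0.991

p̂₁ = 838/1575 = 0.53206, p̂₂ = 785/1427 = 0.55011.
Pooled p̂ = (838+785)/(1575+1427) = 1623/3002 = 0.54064.
SE = √(p̂(1−p̂)(1/n₁+1/n₂)) = √(0.54064·0.45936·0.00133569) = √(0.000331717) = 0.01821.
z = (0.53206 − 0.55011)/0.01821 = -0.01805/0.01821 = -0.991.
p-value = P(Z > -0.991) ≈ 0.8391. With α = 0.01, fail to reject H₀.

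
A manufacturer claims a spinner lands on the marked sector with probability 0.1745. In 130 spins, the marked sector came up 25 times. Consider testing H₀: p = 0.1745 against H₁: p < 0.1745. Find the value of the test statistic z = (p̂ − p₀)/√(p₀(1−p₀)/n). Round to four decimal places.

z = 0.5350

p̂ = 25/130 ≈ 0.192308.
Standard error under H₀: √(0.1745×0.8255/130) = 0.033288.
z = (0.192308 − 0.1745)/0.033288 = 0.017808/0.033288 = 0.5350.
p-value = P(Z < 0.535) ≈ 0.7037.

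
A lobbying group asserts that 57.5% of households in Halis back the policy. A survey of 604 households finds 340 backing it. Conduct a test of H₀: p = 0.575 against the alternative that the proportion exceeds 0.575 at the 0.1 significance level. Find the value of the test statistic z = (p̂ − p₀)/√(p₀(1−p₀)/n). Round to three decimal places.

z = -0.601

p̂ = 340/604 ≈ 0.56291.
SE = √(p₀(1−p₀)/n) = √(0.24438/604) = 0.02011.
z = (0.56291 − 0.575)/0.02011 = -0.01209/0.02011 = -0.601.
p-value = P(Z > -0.601) ≈ 0.7260. With α = 0.1, fail to reject H₀.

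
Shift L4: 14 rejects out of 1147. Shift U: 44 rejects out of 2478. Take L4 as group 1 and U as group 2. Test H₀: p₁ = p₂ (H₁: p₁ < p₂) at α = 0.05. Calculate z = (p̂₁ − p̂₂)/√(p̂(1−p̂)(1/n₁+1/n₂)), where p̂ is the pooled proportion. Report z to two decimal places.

p̂₁ = 14/1147 ≈ 0.0122, p̂₂ = 44/2478 ≈ 0.0178.
Pooled p̂ = (14+44)/(1147+2478) = 58/3625 = 0.0160.
SE = √(0.015744 × 0.00127539) = 0.0045.
z = (0.0122 − 0.0178)/0.0045 = -0.0056/0.0045 = -1.24.
p-value = P(Z < -1.239) ≈ 0.1077; since p > α = 0.05, fail to reject H₀.

z = -1.24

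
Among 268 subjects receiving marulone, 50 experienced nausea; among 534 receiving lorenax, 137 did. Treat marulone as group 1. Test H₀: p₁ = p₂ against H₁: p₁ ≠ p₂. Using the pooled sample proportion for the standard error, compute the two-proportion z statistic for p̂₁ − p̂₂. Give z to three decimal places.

p̂₁ = 50/268 = 0.18657, p̂₂ = 137/534 = 0.25655.
Pooled p̂ = (50+137)/(268+534) = 187/802 = 0.23317.
SE = √(p̂(1−p̂)(1/n₁+1/n₂)) = √(0.23317·0.76683·0.005604) = √(0.001002) = 0.03165.
z = (0.18657 − 0.25655)/0.03165 = -0.06998/0.03165 = -2.211.
Two-sided p-value ≈ 2·Φ(−2.211) = 0.0270.

z = -2.211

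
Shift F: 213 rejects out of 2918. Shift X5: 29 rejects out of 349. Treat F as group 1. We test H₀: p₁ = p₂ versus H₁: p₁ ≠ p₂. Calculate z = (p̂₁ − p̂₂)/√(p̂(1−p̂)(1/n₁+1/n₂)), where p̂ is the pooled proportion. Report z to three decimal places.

z = -0.681

p̂₁ = 213/2918 ≈ 0.072995, p̂₂ = 29/349 ≈ 0.083095.
Pooled p̂ = (213+29)/(2918+349) = 242/3267 = 0.074074.
SE = √(p̂(1−p̂)(1/n₁+1/n₂)) = √(0.074074·0.925926·0.00320803) = √(0.000220029) = 0.014833.
z = (0.072995 − 0.083095)/0.014833 = -0.010100/0.014833 = -0.681.
p-value = 2·P(Z > 0.681) ≈ 0.4960.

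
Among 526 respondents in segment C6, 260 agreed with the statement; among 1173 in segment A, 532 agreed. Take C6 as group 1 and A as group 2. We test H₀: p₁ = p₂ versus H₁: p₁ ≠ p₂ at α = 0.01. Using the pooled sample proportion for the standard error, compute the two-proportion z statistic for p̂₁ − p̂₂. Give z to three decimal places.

z = 1.557

p̂₁ = 260/526 = 0.49430, p̂₂ = 532/1173 = 0.45354.
Pooled p̂ = (260+532)/(526+1173) = 792/1699 = 0.46616.
SE = √(p̂(1−p̂)(1/n₁+1/n₂)) = √(0.46616·0.53384·0.00275366) = √(0.00068526) = 0.02618.
z = (0.49430 − 0.45354)/0.02618 = 0.04076/0.02618 = 1.557.
p-value = 2·P(Z > 1.557) ≈ 0.1195; since p > α = 0.01, fail to reject H₀.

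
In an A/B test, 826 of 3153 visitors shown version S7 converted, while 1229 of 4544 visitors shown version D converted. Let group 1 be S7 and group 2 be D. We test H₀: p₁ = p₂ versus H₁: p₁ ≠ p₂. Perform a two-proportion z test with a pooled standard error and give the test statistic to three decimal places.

p̂₁ = 826/3153 = 0.261973, p̂₂ = 1229/4544 = 0.270467.
Pooled p̂ = (826+1229)/(3153+4544) = 2055/7697 = 0.266987.
SE = √(0.195705 × 0.000537229) = 0.010254.
z = (0.261973 − 0.270467)/0.010254 = -0.008494/0.010254 = -0.828.
p-value = 2·P(Z > 0.828) ≈ 0.4075.

z = -0.828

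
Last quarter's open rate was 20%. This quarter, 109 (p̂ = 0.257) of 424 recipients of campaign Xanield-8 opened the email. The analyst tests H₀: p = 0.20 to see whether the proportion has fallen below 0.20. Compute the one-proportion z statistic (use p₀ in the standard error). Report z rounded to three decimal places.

z = 2.938

p̂ = 109/424 ≈ 0.25708.
Under H₀, SE = √(0.2·0.8/424) = √(0.000377358) = 0.01943.
z = (0.25708 − 0.2)/0.01943 = 0.05708/0.01943 = 2.938.
p-value = P(Z < 2.938) ≈ 0.9983.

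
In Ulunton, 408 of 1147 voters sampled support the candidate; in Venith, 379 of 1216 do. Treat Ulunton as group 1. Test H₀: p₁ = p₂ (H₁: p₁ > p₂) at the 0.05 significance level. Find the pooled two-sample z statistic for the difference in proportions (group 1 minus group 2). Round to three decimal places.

z = 2.270

p̂₁ = 408/1147 = 0.35571, p̂₂ = 379/1216 = 0.31168.
Pooled p̂ = (408+379)/(1147+1216) = 787/2363 = 0.33305.
SE = √(p̂(1−p̂)(1/n₁+1/n₂)) = √(0.33305·0.66695·0.00169421) = √(0.000376331) = 0.01940.
z = (0.35571 − 0.31168)/0.01940 = 0.04403/0.01940 = 2.270.
p-value = P(Z > 2.270) ≈ 0.0116; since p < α = 0.05, reject H₀.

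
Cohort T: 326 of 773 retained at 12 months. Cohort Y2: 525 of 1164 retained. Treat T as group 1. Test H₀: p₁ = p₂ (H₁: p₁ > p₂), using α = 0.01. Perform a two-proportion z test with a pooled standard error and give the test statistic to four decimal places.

z = -1.2723

p̂₁ = 326/773 ≈ 0.4217335, p̂₂ = 525/1164 ≈ 0.4510309.
Pooled p̂ = (326+525)/(773+1164) = 851/1937 = 0.4393392.
SE = √(p̂(1−p̂)(1/n₁+1/n₂)) = √(0.4393392·0.5606608·0.00215277) = √(0.00053027) = 0.0230276.
z = (0.4217335 − 0.4510309)/0.0230276 = -0.0292974/0.0230276 = -1.2723.
p-value = P(Z > -1.272) ≈ 0.8984, so at α = 0.01 we fail to reject H₀.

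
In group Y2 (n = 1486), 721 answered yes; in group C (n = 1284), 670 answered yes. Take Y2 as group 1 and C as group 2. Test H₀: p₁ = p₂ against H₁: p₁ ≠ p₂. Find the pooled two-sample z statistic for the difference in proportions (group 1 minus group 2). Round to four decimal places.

z = -1.9218

p̂₁ = 721/1486 ≈ 0.485195, p̂₂ = 670/1284 ≈ 0.521807.
Pooled p̂ = (721+670)/(1486+1284) = 1391/2770 = 0.502166.
SE = √(0.249995 × 0.00145176) = 0.019051.
z = (0.485195 − 0.521807)/0.019051 = -0.036612/0.019051 = -1.9218.
Two-sided p-value ≈ 2·Φ(−1.922) = 0.0546.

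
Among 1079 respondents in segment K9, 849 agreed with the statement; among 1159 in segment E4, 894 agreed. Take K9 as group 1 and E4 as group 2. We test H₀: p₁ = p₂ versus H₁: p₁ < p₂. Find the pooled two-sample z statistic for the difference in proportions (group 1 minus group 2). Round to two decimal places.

z = 0.88

p̂₁ = 849/1079 = 0.7868, p̂₂ = 894/1159 = 0.7714.
Pooled p̂ = (849+894)/(1079+1159) = 1743/2238 = 0.7788.
SE = √(p̂(1−p̂)(1/n₁+1/n₂)) = √(0.7788·0.2212·0.0017896) = √(0.000308275) = 0.0176.
z = (0.7868 − 0.7714)/0.0176 = 0.0154/0.0176 = 0.88.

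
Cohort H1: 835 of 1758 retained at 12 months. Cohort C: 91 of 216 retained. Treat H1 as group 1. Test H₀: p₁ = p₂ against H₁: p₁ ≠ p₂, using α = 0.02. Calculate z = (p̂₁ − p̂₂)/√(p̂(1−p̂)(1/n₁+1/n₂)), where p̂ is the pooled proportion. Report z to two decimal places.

p̂₁ = 835/1758 = 0.4750, p̂₂ = 91/216 = 0.4213.
Pooled p̂ = (835+91)/(1758+216) = 926/1974 = 0.4691.
SE = √(p̂(1−p̂)(1/n₁+1/n₂)) = √(0.4691·0.5309·0.00519846) = √(0.00129465) = 0.0360.
z = (0.4750 − 0.4213)/0.0360 = 0.0537/0.0360 = 1.49.
p-value = 2·P(Z > 1.492) ≈ 0.1358; since p > α = 0.02, fail to reject H₀.

z = 1.49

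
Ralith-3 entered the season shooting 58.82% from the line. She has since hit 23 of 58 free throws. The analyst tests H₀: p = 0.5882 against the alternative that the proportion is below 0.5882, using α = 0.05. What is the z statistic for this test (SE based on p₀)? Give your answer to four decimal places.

z = -2.9656

p̂ = 23/58 ≈ 0.396552.
SE = √(p₀(1−p₀)/n) = √(0.24222/58) = 0.064624.
z = (0.396552 − 0.5882)/0.064624 = -0.191648/0.064624 = -2.9656.
p-value = P(Z < -2.966) ≈ 0.0015. With α = 0.05, reject H₀.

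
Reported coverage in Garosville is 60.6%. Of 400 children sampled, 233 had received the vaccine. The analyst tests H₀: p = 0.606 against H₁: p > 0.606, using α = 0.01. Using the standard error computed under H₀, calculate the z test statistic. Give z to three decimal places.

p̂ = 233/400 = 0.58250.
Under H₀, SE = √(0.606·0.394/400) = √(0.00059691) = 0.02443.
z = (0.58250 − 0.606)/0.02443 = -0.02350/0.02443 = -0.962.
p-value = P(Z > -0.962) ≈ 0.8319; since p > α = 0.01, fail to reject H₀.

z = -0.962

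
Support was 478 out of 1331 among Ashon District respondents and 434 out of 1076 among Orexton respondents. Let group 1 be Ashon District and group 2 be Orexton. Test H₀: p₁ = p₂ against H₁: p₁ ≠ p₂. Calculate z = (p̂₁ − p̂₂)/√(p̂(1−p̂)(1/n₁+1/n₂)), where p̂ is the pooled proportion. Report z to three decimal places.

z = -2.223

p̂₁ = 478/1331 = 0.35913, p̂₂ = 434/1076 = 0.40335.
Pooled p̂ = (478+434)/(1331+1076) = 912/2407 = 0.37889.
SE = √(p̂(1−p̂)(1/n₁+1/n₂)) = √(0.37889·0.62111·0.00168068) = √(0.000395521) = 0.01989.
z = (0.35913 − 0.40335)/0.01989 = -0.04422/0.01989 = -2.223.
Two-sided p-value ≈ 2·Φ(−2.223) = 0.0262.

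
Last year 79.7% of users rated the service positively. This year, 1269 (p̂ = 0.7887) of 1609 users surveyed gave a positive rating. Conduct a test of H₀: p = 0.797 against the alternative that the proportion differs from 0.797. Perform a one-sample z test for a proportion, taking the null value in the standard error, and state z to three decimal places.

z = -0.829

p̂ = 1269/1609 ≈ 0.78869.
Standard error under H₀: √(0.797×0.203/1609) = 0.01003.
z = (0.78869 − 0.797)/0.01003 = -0.00831/0.01003 = -0.829.
Two-sided p-value ≈ 2·Φ(−0.829) = 0.4072.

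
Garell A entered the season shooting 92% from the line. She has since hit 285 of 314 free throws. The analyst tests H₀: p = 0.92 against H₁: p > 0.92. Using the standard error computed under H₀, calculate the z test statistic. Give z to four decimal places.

p̂ = 285/314 = 0.907643.
Under H₀, SE = √(0.92·0.08/314) = √(0.000234395) = 0.015310.
z = (0.907643 − 0.92)/0.015310 = -0.012357/0.015310 = -0.8071.
p-value = P(Z > -0.807) ≈ 0.7902.

z = -0.8071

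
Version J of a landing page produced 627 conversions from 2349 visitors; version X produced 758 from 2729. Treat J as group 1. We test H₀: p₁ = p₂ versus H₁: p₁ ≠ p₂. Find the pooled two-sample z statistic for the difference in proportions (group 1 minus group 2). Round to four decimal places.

z = -0.8644

p̂₁ = 627/2349 ≈ 0.266922, p̂₂ = 758/2729 ≈ 0.277757.
Pooled p̂ = (627+758)/(2349+2729) = 1385/5078 = 0.272745.
SE = √(p̂(1−p̂)(1/n₁+1/n₂)) = √(0.272745·0.727255·0.000792148) = √(0.000157127) = 0.012535.
z = (0.266922 − 0.277757)/0.012535 = -0.010835/0.012535 = -0.8644.
p-value = 2·P(Z > 0.864) ≈ 0.3874.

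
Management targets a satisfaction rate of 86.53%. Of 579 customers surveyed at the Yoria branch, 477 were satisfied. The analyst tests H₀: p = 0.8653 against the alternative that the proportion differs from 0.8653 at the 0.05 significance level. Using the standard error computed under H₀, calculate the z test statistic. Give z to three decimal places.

p̂ = 477/579 ≈ 0.823834.
Standard error under H₀: √(0.8653×0.1347/579) = 0.014188.
z = (0.823834 − 0.8653)/0.014188 = -0.041466/0.014188 = -2.923.
p-value = 2·P(Z > 2.923) ≈ 0.0035. With α = 0.05, reject H₀.

z = -2.923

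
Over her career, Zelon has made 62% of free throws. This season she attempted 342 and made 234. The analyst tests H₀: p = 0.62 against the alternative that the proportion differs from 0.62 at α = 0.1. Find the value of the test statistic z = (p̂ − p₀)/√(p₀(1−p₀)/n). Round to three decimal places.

p̂ = 234/342 = 0.68421.
SE = √(p₀(1−p₀)/n) = √(0.2356/342) = 0.02625.
z = (0.68421 − 0.62)/0.02625 = 0.06421/0.02625 = 2.446.
Two-sided p-value ≈ 2·Φ(−2.446) = 0.0144, so at α = 0.1 we reject H₀.

z = 2.446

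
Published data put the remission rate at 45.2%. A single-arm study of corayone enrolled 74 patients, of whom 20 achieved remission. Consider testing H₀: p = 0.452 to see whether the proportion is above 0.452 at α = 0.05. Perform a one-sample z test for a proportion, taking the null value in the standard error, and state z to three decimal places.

z = -3.141

p̂ = 20/74 = 0.27027.
Under H₀, SE = √(0.452·0.548/74) = √(0.00334724) = 0.05786.
z = (0.27027 − 0.452)/0.05786 = -0.18173/0.05786 = -3.141.
p-value = P(Z > -3.141) ≈ 0.9992. With α = 0.05, fail to reject H₀.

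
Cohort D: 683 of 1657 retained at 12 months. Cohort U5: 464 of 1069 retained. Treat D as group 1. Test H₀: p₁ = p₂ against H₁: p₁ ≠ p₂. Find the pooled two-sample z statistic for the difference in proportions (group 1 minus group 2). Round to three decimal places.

z = -1.129

p̂₁ = 683/1657 ≈ 0.41219, p̂₂ = 464/1069 ≈ 0.43405.
Pooled p̂ = (683+464)/(1657+1069) = 1147/2726 = 0.42076.
SE = √(0.243722 × 0.00153895) = 0.01937.
z = (0.41219 − 0.43405)/0.01937 = -0.02186/0.01937 = -1.129.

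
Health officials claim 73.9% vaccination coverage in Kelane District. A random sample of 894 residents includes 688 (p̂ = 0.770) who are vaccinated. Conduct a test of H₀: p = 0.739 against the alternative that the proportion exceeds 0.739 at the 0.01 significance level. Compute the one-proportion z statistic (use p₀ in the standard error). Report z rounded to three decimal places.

z = 2.082

p̂ = 688/894 = 0.769575.
Under H₀, SE = √(0.739·0.261/894) = √(0.000215748) = 0.014688.
z = (0.769575 − 0.739)/0.014688 = 0.030575/0.014688 = 2.082.
p-value = P(Z > 2.082) ≈ 0.0187. With α = 0.01, fail to reject H₀.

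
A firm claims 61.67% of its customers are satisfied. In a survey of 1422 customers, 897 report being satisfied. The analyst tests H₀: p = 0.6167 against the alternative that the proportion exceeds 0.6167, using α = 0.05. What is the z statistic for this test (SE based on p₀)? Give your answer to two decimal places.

z = 1.09

p̂ = 897/1422 ≈ 0.6308.
SE = √(p₀(1−p₀)/n) = √(0.23638/1422) = 0.0129.
z = (0.6308 − 0.6167)/0.0129 = 0.0141/0.0129 = 1.09.
p-value = P(Z > 1.094) ≈ 0.1370, so at α = 0.05 we fail to reject H₀.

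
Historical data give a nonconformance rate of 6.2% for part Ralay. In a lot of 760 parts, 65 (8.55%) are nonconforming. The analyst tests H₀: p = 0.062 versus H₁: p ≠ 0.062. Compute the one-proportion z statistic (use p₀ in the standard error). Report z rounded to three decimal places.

p̂ = 65/760 ≈ 0.08553.
Under H₀, SE = √(0.062·0.938/760) = √(7.65211e-05) = 0.00875.
z = (0.08553 − 0.062)/0.00875 = 0.02353/0.00875 = 2.689.

z = 2.689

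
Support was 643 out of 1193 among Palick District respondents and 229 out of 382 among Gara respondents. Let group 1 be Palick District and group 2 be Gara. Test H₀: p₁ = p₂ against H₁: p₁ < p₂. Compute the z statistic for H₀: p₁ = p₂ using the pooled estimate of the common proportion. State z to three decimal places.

z = -2.070

p̂₁ = 643/1193 = 0.53898, p̂₂ = 229/382 = 0.59948.
Pooled p̂ = (643+229)/(1193+382) = 872/1575 = 0.55365.
SE = √(0.247122 × 0.00345602) = 0.02922.
z = (0.53898 − 0.59948)/0.02922 = -0.06050/0.02922 = -2.070.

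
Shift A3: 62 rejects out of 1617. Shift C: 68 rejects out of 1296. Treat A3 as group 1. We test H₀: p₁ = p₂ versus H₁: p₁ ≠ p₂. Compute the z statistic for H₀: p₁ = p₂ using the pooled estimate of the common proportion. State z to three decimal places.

p̂₁ = 62/1617 ≈ 0.03834, p̂₂ = 68/1296 ≈ 0.05247.
Pooled p̂ = (62+68)/(1617+1296) = 130/2913 = 0.04463.
SE = √(0.0426359 × 0.00139003) = 0.00770.
z = (0.03834 − 0.05247)/0.00770 = -0.01413/0.00770 = -1.835.
Two-sided p-value ≈ 2·Φ(−1.835) = 0.0665.

z = -1.835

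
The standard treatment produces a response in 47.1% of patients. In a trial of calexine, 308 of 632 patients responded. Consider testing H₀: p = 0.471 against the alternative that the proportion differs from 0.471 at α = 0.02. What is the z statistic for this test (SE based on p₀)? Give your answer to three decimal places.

p̂ = 308/632 ≈ 0.48734.
Standard error under H₀: √(0.471×0.529/632) = 0.01986.
z = (0.48734 − 0.471)/0.01986 = 0.01634/0.01986 = 0.823.
Two-sided p-value ≈ 2·Φ(−0.823) = 0.4105. With α = 0.02, fail to reject H₀.

z = 0.823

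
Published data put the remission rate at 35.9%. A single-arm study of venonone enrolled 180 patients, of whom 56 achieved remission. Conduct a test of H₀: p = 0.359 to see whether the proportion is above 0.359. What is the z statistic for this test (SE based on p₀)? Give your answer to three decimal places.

z = -1.339

p̂ = 56/180 = 0.31111.
Under H₀, SE = √(0.359·0.641/180) = √(0.00127844) = 0.03576.
z = (0.31111 − 0.359)/0.03576 = -0.04789/0.03576 = -1.339.
p-value = P(Z > -1.339) ≈ 0.9098.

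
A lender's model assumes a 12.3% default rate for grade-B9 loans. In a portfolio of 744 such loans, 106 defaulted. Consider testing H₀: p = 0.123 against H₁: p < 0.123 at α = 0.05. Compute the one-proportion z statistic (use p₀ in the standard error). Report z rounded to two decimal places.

z = 1.62

p̂ = 106/744 = 0.1425.
Standard error under H₀: √(0.123×0.877/744) = 0.0120.
z = (0.1425 − 0.123)/0.0120 = 0.0195/0.0120 = 1.62.
p-value = P(Z < 1.617) ≈ 0.9471; since p > α = 0.05, fail to reject H₀.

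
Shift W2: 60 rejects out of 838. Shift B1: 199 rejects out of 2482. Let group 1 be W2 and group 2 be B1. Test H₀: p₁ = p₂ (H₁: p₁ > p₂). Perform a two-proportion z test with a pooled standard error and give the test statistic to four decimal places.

z = -0.8006

p̂₁ = 60/838 ≈ 0.071599, p̂₂ = 199/2482 ≈ 0.080177.
Pooled p̂ = (60+199)/(838+2482) = 259/3320 = 0.078012.
SE = √(0.0719262 × 0.00159622) = 0.010715.
z = (0.071599 − 0.080177)/0.010715 = -0.008578/0.010715 = -0.8006.
p-value = P(Z > -0.801) ≈ 0.7883.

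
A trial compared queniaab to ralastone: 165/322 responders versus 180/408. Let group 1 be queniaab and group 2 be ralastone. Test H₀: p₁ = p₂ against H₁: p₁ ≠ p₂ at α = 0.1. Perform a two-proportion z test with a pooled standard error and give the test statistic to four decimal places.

z = 1.9144

p̂₁ = 165/322 = 0.512422, p̂₂ = 180/408 = 0.441176.
Pooled p̂ = (165+180)/(322+408) = 345/730 = 0.472603.
SE = √(0.249249 × 0.00555657) = 0.037215.
z = (0.512422 − 0.441176)/0.037215 = 0.071246/0.037215 = 1.9144.
p-value = 2·P(Z > 1.914) ≈ 0.0556. With α = 0.1, reject H₀.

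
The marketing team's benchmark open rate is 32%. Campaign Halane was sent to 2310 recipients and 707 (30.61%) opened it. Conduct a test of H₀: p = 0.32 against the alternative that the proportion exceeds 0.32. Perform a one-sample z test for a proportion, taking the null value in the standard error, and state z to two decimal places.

z = -1.44

p̂ = 707/2310 = 0.30606.
Under H₀, SE = √(0.32·0.68/2310) = √(9.41991e-05) = 0.00971.
z = (0.30606 − 0.32)/0.00971 = -0.01394/0.00971 = -1.44.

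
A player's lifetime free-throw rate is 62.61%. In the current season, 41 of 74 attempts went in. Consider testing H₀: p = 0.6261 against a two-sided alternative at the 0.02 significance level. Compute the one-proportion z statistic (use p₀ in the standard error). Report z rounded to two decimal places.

p̂ = 41/74 = 0.5541.
Standard error under H₀: √(0.6261×0.3739/74) = 0.0562.
z = (0.5541 − 0.6261)/0.0562 = -0.0720/0.0562 = -1.28.
Two-sided p-value ≈ 2·Φ(−1.281) = 0.2002, so at α = 0.02 we fail to reject H₀.

z = -1.28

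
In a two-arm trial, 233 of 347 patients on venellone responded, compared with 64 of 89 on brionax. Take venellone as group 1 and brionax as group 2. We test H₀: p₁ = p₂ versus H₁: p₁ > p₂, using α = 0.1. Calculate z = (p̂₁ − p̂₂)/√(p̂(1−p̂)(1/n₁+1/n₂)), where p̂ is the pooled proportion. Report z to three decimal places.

z = -0.860

p̂₁ = 233/347 = 0.67147, p̂₂ = 64/89 = 0.71910.
Pooled p̂ = (233+64)/(347+89) = 297/436 = 0.68119.
SE = √(0.217169 × 0.0141178) = 0.05537.
z = (0.67147 − 0.71910)/0.05537 = -0.04763/0.05537 = -0.860.
p-value = P(Z > -0.860) ≈ 0.8052. With α = 0.1, fail to reject H₀.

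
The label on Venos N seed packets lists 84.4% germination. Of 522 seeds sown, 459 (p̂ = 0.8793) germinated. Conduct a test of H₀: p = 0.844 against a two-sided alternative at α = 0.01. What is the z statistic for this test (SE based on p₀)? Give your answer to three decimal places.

p̂ = 459/522 ≈ 0.879310.
Standard error under H₀: √(0.844×0.156/522) = 0.015882.
z = (0.879310 − 0.844)/0.015882 = 0.035310/0.015882 = 2.223.
p-value = 2·P(Z > 2.223) ≈ 0.0262; since p > α = 0.01, fail to reject H₀.

z = 2.223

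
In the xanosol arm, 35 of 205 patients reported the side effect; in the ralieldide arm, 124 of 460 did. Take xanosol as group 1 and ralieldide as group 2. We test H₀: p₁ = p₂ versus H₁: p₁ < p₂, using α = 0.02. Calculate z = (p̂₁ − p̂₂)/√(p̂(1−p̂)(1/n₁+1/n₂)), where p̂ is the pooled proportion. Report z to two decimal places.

z = -2.76

p̂₁ = 35/205 = 0.1707, p̂₂ = 124/460 = 0.2696.
Pooled p̂ = (35+124)/(205+460) = 159/665 = 0.2391.
SE = √(p̂(1−p̂)(1/n₁+1/n₂)) = √(0.2391·0.7609·0.00705196) = √(0.00128296) = 0.0358.
z = (0.1707 − 0.2696)/0.0358 = -0.0989/0.0358 = -2.76.
p-value = P(Z < -2.759) ≈ 0.0029; since p < α = 0.02, reject H₀.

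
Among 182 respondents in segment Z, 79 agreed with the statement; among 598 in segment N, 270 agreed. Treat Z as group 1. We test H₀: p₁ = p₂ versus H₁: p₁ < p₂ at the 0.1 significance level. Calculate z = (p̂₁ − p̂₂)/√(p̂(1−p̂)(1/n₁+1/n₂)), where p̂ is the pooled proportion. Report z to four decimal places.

p̂₁ = 79/182 = 0.434066, p̂₂ = 270/598 = 0.451505.
Pooled p̂ = (79+270)/(182+598) = 349/780 = 0.447436.
SE = √(p̂(1−p̂)(1/n₁+1/n₂)) = √(0.447436·0.552564·0.00716675) = √(0.00177188) = 0.042094.
z = (0.434066 − 0.451505)/0.042094 = -0.017439/0.042094 = -0.4143.
p-value = P(Z < -0.414) ≈ 0.3393; since p > α = 0.1, fail to reject H₀.

z = -0.4143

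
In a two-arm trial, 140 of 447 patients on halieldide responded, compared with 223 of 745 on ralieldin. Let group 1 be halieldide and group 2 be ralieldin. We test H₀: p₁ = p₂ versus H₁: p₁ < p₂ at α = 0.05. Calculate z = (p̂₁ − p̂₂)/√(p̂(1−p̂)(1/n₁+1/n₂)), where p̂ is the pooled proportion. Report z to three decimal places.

z = 0.504

p̂₁ = 140/447 ≈ 0.31320, p̂₂ = 223/745 ≈ 0.29933.
Pooled p̂ = (140+223)/(447+745) = 363/1192 = 0.30453.
SE = √(0.211792 × 0.00357942) = 0.02753.
z = (0.31320 − 0.29933)/0.02753 = 0.01387/0.02753 = 0.504.
p-value = P(Z < 0.504) ≈ 0.6928; since p > α = 0.05, fail to reject H₀.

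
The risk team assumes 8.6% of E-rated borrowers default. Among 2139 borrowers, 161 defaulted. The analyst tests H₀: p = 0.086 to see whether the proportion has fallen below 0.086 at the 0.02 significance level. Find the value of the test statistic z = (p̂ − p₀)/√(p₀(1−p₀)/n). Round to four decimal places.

z = -1.7702

p̂ = 161/2139 = 0.075269.
SE = √(p₀(1−p₀)/n) = √(0.078604/2139) = 0.006062.
z = (0.075269 − 0.086)/0.006062 = -0.010731/0.006062 = -1.7702.
p-value = P(Z < -1.770) ≈ 0.0383, so at α = 0.02 we fail to reject H₀.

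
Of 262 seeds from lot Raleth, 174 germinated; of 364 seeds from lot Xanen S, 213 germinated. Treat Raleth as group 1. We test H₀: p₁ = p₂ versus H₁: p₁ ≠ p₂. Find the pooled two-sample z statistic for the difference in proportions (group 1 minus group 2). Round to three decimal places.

p̂₁ = 174/262 ≈ 0.66412, p̂₂ = 213/364 ≈ 0.58516.
Pooled p̂ = (174+213)/(262+364) = 387/626 = 0.61821.
SE = √(p̂(1−p̂)(1/n₁+1/n₂)) = √(0.61821·0.38179·0.00656405) = √(0.00154929) = 0.03936.
z = (0.66412 − 0.58516)/0.03936 = 0.07896/0.03936 = 2.006.
p-value = 2·P(Z > 2.006) ≈ 0.0449.

z = 2.006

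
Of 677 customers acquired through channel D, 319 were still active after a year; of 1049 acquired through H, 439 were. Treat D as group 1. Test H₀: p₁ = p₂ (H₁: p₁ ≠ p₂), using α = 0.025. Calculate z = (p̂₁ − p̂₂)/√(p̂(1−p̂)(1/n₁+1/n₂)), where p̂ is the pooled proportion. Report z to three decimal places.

p̂₁ = 319/677 ≈ 0.47120, p̂₂ = 439/1049 ≈ 0.41849.
Pooled p̂ = (319+439)/(677+1049) = 758/1726 = 0.43917.
SE = √(0.246299 × 0.00243039) = 0.02447.
z = (0.47120 − 0.41849)/0.02447 = 0.05271/0.02447 = 2.154.
Two-sided p-value ≈ 2·Φ(−2.154) = 0.0312. With α = 0.025, fail to reject H₀.

z = 2.154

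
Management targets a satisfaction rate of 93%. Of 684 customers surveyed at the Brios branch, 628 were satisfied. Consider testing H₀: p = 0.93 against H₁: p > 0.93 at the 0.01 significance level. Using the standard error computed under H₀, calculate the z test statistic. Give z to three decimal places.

p̂ = 628/684 ≈ 0.918129.
SE = √(p₀(1−p₀)/n) = √(0.0651/684) = 0.009756.
z = (0.918129 − 0.93)/0.009756 = -0.011871/0.009756 = -1.217.
p-value = P(Z > -1.217) ≈ 0.8882. With α = 0.01, fail to reject H₀.

z = -1.217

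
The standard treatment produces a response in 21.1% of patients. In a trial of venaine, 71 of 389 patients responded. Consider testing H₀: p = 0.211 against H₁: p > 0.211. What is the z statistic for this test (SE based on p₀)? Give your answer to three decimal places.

p̂ = 71/389 = 0.18252.
SE = √(p₀(1−p₀)/n) = √(0.16648/389) = 0.02069.
z = (0.18252 − 0.211)/0.02069 = -0.02848/0.02069 = -1.377.

z = -1.377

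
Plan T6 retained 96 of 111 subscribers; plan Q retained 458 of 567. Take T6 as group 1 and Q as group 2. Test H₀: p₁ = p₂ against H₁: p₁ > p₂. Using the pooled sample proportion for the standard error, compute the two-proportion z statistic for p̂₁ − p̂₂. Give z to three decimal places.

p̂₁ = 96/111 = 0.86486, p̂₂ = 458/567 = 0.80776.
Pooled p̂ = (96+458)/(111+567) = 554/678 = 0.81711.
SE = √(0.149442 × 0.0107727) = 0.04012.
z = (0.86486 − 0.80776)/0.04012 = 0.05710/0.04012 = 1.423.
p-value = P(Z > 1.423) ≈ 0.0773.

z = 1.423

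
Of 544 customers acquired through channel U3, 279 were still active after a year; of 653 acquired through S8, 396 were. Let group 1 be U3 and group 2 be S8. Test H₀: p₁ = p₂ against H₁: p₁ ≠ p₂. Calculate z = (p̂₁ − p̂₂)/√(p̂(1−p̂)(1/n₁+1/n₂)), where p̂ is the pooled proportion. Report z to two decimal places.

p̂₁ = 279/544 ≈ 0.5129, p̂₂ = 396/653 ≈ 0.6064.
Pooled p̂ = (279+396)/(544+653) = 675/1197 = 0.5639.
SE = √(p̂(1−p̂)(1/n₁+1/n₂)) = √(0.5639·0.4361·0.00336963) = √(0.000828644) = 0.0288.
z = (0.5129 − 0.6064)/0.0288 = -0.0935/0.0288 = -3.25.

z = -3.25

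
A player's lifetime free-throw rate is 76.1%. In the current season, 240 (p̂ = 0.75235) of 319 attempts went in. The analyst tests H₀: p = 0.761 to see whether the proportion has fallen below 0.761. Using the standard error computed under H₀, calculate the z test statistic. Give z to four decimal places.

z = -0.3622

p̂ = 240/319 = 0.752351.
SE = √(p₀(1−p₀)/n) = √(0.18188/319) = 0.023878.
z = (0.752351 − 0.761)/0.023878 = -0.008649/0.023878 = -0.3622.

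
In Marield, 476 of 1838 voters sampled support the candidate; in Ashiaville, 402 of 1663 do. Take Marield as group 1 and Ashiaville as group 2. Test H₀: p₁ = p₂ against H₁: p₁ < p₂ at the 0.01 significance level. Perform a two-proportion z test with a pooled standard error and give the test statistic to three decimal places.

p̂₁ = 476/1838 = 0.25898, p̂₂ = 402/1663 = 0.24173.
Pooled p̂ = (476+402)/(1838+1663) = 878/3501 = 0.25079.
SE = √(0.187892 × 0.00114539) = 0.01467.
z = (0.25898 − 0.24173)/0.01467 = 0.01725/0.01467 = 1.176.
p-value = P(Z < 1.176) ≈ 0.8801, so at α = 0.01 we fail to reject H₀.

z = 1.176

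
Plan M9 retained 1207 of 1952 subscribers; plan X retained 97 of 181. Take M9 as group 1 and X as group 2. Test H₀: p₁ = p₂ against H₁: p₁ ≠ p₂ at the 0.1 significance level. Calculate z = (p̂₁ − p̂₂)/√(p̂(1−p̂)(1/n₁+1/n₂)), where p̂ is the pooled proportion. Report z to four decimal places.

z = 2.1764

p̂₁ = 1207/1952 = 0.618340, p̂₂ = 97/181 = 0.535912.
Pooled p̂ = (1207+97)/(1952+181) = 1304/2133 = 0.611346.
SE = √(0.237602 × 0.00603716) = 0.037874.
z = (0.618340 − 0.535912)/0.037874 = 0.082428/0.037874 = 2.1764.
Two-sided p-value ≈ 2·Φ(−2.176) = 0.0295; since p < α = 0.1, reject H₀.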